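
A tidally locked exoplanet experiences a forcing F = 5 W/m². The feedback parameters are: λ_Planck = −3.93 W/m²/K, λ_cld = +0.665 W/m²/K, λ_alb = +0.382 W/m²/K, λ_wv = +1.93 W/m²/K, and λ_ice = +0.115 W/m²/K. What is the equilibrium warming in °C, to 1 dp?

Net feedback parameter λ = (−3.93) + (+0.665) + (+0.382) + (+1.93) + (+0.115) = -0.838 W/m²/K.
ΔT = −F/λ = −5/(-0.838) = 6.0 °C.

6.0 °C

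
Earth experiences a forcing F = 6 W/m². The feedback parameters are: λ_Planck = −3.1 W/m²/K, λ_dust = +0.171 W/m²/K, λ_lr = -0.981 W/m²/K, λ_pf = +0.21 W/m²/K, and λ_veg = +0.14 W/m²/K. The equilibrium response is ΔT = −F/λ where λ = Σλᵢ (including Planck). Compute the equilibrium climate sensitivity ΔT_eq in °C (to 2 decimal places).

Net feedback parameter λ = (−3.1) + (+0.171) + (-0.981) + (+0.21) + (+0.14) = -3.56 W/m²/K.
ΔT = −F/λ = −6/(-3.56) = 1.69 °C.

1.69 °C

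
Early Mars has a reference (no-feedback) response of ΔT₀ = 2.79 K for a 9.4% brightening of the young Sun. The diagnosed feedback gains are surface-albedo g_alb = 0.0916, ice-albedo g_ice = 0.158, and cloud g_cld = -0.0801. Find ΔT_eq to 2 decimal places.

3.36 K

Total gain g = 0.0916 + 0.158 − 0.0801 = 0.1695.
Amplification A = 1/(1 − 0.1695) = 1.204.
ΔT = 2.79 × 1.204 = 3.36 K.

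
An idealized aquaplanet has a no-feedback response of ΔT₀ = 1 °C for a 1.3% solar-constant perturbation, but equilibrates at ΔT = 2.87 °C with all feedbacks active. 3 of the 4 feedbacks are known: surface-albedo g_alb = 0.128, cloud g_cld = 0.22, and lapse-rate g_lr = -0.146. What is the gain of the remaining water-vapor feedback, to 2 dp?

Amplification A = ΔT/ΔT₀ = 2.87/1 = 2.87.
Total gain g = 1 − 1/A = 1 − 1/2.87 = 0.6516.
Known gains sum to 0.128 + 0.22 − 0.146 = 0.202.
g_wv = 0.6516 − 0.202 = 0.45.

0.45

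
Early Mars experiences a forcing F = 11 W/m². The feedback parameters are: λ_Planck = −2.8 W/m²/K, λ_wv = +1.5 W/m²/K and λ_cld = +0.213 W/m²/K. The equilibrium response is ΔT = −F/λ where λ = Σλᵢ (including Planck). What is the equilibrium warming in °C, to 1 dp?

10.1 °C

Net feedback parameter λ = (−2.8) + (+1.5) + (+0.213) = -1.087 W/m²/K.
ΔT = −F/λ = −11/(-1.087) = 10.1 °C.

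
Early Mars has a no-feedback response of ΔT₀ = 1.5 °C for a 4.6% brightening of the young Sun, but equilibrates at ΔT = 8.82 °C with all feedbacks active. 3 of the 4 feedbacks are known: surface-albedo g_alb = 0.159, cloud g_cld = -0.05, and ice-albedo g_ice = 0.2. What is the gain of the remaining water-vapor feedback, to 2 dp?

0.52

Amplification A = ΔT/ΔT₀ = 8.82/1.5 = 5.88.
Total gain g = 1 − 1/A = 1 − 1/5.88 = 0.8299.
Known gains sum to 0.159 − 0.05 + 0.2 = 0.309.
g_wv = 0.8299 − 0.309 = 0.52.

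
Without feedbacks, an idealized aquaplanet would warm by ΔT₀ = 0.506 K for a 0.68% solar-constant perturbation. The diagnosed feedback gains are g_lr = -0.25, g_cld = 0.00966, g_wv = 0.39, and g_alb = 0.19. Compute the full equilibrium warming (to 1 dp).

Total gain g = -0.25 + 0.00966 + 0.39 + 0.19 = 0.33966.
Amplification A = 1/(1 − 0.33966) = 1.514.
ΔT = 0.506 × 1.514 = 0.8 K.

0.8 K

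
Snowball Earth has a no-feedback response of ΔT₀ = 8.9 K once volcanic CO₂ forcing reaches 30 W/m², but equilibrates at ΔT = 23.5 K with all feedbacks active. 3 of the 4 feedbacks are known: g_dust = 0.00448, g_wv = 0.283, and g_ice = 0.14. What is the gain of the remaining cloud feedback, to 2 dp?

0.19

Amplification A = ΔT/ΔT₀ = 23.5/8.9 = 2.64.
Total gain g = 1 − 1/A = 1 − 1/2.64 = 0.6212.
Known gains sum to 0.00448 + 0.283 + 0.14 = 0.42748.
g_cld = 0.6212 − 0.42748 = 0.19.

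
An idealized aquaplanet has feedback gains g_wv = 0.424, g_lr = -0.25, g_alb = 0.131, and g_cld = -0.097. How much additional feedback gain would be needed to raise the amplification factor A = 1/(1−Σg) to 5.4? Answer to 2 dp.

0.61

Current total gain = 0.208.
Target gain for A = 5.4: g* = 1 − 1/5.4 = 0.8148.
Additional gain needed = 0.8148 − 0.208 = 0.61.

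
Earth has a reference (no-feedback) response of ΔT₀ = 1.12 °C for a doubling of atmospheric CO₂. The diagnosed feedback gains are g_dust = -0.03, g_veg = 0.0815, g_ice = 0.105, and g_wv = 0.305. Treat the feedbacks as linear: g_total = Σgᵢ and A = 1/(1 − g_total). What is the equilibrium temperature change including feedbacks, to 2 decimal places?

2.08 °C

Total gain g = -0.03 + 0.0815 + 0.105 + 0.305 = 0.4615.
Amplification A = 1/(1 − 0.4615) = 1.857.
ΔT = 1.12 × 1.857 = 2.08 °C.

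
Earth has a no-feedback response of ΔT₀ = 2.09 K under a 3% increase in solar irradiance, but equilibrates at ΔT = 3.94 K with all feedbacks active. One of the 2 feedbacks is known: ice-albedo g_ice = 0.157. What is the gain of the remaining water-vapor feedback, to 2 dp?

Amplification A = ΔT/ΔT₀ = 3.94/2.09 = 1.885.
Total gain g = 1 − 1/A = 1 − 1/1.885 = 0.4695.
The known gain is 0.157.
g_wv = 0.4695 − 0.157 = 0.31.

0.31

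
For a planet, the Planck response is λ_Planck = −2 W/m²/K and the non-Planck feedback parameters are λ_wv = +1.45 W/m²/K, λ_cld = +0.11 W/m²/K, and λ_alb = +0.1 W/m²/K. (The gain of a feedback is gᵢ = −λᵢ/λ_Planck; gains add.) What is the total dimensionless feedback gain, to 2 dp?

Convert to gains: g_wv = 1.45/2 = 0.725; g_cld = 0.11/2 = 0.055; g_alb = 0.1/2 = 0.05.
Total gain g = 0.83.

0.83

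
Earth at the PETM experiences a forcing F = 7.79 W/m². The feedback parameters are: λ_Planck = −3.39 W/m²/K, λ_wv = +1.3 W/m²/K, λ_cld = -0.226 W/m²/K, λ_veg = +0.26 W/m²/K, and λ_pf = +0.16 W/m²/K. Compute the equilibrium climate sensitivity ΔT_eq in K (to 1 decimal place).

Net feedback parameter λ = (−3.39) + (+1.3) + (-0.226) + (+0.26) + (+0.16) = -1.896 W/m²/K.
ΔT = −F/λ = −7.79/(-1.896) = 4.1 K.

4.1 K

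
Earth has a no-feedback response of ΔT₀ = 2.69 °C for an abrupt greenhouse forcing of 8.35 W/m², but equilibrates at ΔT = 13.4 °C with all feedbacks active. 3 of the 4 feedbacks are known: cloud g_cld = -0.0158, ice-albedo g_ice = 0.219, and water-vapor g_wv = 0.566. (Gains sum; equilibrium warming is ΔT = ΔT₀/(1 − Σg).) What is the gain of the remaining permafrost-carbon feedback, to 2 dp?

Amplification A = ΔT/ΔT₀ = 13.4/2.69 = 4.981.
Total gain g = 1 − 1/A = 1 − 1/4.981 = 0.7992.
Known gains sum to -0.0158 + 0.219 + 0.566 = 0.7692.
g_pf = 0.7992 − 0.7692 = 0.03.

0.03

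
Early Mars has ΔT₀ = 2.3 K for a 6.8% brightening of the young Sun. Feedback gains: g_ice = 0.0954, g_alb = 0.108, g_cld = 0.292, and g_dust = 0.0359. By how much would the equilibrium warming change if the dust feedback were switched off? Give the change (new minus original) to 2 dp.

-0.35 K

Original: g = 0.5313, ΔT = 2.3/(1−0.5313) = 4.9072 K.
Without dust: g' = 0.4954, ΔT' = 2.3/(1−0.4954) = 4.5581 K.
Change = 4.5581 − 4.9072 = -0.35 K.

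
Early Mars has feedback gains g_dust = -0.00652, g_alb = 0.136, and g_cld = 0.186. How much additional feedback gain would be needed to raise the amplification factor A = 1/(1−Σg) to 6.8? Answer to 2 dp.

Current total gain = 0.31548.
Target gain for A = 6.8: g* = 1 − 1/6.8 = 0.8529.
Additional gain needed = 0.8529 − 0.31548 = 0.54.

0.54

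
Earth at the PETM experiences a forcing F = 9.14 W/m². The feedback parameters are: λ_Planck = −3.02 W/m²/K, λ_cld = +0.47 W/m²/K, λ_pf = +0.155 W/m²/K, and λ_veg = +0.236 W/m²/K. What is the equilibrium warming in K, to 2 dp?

4.23 K

Net feedback parameter λ = (−3.02) + (+0.47) + (+0.155) + (+0.236) = -2.159 W/m²/K.
ΔT = −F/λ = −9.14/(-2.159) = 4.23 K.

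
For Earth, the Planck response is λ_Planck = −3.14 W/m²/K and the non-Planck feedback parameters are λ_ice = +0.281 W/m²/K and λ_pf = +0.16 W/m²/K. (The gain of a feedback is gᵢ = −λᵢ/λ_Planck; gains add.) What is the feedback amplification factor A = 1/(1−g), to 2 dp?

1.16

Convert to gains: g_ice = 0.281/3.14 = 0.08949; g_pf = 0.16/3.14 = 0.05096.
Total gain g = 0.14045.
A = 1/(1 − 0.14045) = 1.16.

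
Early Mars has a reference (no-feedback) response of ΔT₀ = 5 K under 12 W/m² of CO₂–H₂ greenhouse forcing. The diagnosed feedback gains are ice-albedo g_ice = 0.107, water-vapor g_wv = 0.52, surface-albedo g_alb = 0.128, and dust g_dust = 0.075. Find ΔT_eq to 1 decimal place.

29.4 K

Total gain g = 0.107 + 0.52 + 0.128 + 0.075 = 0.83.
Amplification A = 1/(1 − 0.83) = 5.882.
ΔT = 5 × 5.882 = 29.4 K.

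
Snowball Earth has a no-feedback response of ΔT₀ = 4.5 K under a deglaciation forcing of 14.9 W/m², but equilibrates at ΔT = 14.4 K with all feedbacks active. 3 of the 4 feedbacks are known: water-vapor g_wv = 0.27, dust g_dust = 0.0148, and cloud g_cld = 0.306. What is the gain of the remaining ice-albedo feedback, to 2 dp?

Amplification A = ΔT/ΔT₀ = 14.4/4.5 = 3.2.
Total gain g = 1 − 1/A = 1 − 1/3.2 = 0.6875.
Known gains sum to 0.27 + 0.0148 + 0.306 = 0.5908.
g_ice = 0.6875 − 0.5908 = 0.10.

0.10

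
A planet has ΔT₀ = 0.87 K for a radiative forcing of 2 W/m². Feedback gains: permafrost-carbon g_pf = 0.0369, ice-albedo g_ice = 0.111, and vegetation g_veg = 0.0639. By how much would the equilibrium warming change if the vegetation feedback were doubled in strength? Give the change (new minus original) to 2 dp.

0.10 K

Original: g = 0.2118, ΔT = 0.87/(1−0.2118) = 1.1038 K.
With doubled vegetation: g' = 0.2757, ΔT' = 0.87/(1−0.2757) = 1.2012 K.
Change = 1.2012 − 1.1038 = 0.10 K.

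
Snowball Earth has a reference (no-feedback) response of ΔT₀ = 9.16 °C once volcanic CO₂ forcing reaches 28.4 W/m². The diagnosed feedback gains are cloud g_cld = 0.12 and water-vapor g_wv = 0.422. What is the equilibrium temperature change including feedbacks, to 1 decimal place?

Total gain g = 0.12 + 0.422 = 0.542.
Amplification A = 1/(1 − 0.542) = 2.183.
ΔT = 9.16 × 2.183 = 20.0 °C.

20.0 °C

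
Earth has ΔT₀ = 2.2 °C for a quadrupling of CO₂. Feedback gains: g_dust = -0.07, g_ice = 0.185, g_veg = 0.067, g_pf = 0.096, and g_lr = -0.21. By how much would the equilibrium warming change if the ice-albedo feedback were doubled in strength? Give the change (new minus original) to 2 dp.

Original: g = 0.068, ΔT = 2.2/(1−0.068) = 2.3605 °C.
With doubled ice-albedo: g' = 0.253, ΔT' = 2.2/(1−0.253) = 2.9451 °C.
Change = 2.9451 − 2.3605 = 0.58 °C.

0.58 °C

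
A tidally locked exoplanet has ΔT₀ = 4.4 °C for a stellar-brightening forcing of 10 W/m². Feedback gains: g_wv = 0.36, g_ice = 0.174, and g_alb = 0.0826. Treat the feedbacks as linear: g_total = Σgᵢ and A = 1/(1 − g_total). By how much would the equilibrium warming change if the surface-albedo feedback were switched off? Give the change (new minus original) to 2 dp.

-2.03 °C

Original: g = 0.6166, ΔT = 4.4/(1−0.6166) = 11.4763 °C.
Without surface-albedo: g' = 0.534, ΔT' = 4.4/(1−0.534) = 9.4421 °C.
Change = 9.4421 − 11.4763 = -2.03 °C.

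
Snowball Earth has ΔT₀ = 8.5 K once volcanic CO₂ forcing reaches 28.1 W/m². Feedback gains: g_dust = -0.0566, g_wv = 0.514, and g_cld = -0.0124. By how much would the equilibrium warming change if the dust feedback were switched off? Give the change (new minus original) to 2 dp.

Original: g = 0.445, ΔT = 8.5/(1−0.445) = 15.3153 K.
Without dust: g' = 0.5016, ΔT' = 8.5/(1−0.5016) = 17.0546 K.
Change = 17.0546 − 15.3153 = 1.74 K.

1.74 K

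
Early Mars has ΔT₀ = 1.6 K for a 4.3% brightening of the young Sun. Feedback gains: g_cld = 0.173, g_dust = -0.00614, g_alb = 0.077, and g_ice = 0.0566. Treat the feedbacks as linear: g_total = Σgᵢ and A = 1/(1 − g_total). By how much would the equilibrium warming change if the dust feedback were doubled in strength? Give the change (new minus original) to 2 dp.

Original: g = 0.30046, ΔT = 1.6/(1−0.30046) = 2.2872 K.
With doubled dust: g' = 0.29432, ΔT' = 1.6/(1−0.29432) = 2.2673 K.
Change = 2.2673 − 2.2872 = -0.02 K.

-0.02 K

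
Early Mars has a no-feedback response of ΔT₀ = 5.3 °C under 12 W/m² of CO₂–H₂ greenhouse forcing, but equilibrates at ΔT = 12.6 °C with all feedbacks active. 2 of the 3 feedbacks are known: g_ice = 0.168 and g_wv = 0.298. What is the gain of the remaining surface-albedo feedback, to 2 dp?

0.11

Amplification A = ΔT/ΔT₀ = 12.6/5.3 = 2.377.
Total gain g = 1 − 1/A = 1 − 1/2.377 = 0.5793.
Known gains sum to 0.168 + 0.298 = 0.466.
g_alb = 0.5793 − 0.466 = 0.11.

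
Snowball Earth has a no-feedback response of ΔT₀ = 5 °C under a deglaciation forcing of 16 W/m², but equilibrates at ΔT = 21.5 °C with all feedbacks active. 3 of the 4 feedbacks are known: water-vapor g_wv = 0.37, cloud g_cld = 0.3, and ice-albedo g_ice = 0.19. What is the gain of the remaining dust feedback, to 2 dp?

-0.09

Amplification A = ΔT/ΔT₀ = 21.5/5 = 4.3.
Total gain g = 1 − 1/A = 1 − 1/4.3 = 0.7674.
Known gains sum to 0.37 + 0.3 + 0.19 = 0.86.
g_dust = 0.7674 − 0.86 = -0.09.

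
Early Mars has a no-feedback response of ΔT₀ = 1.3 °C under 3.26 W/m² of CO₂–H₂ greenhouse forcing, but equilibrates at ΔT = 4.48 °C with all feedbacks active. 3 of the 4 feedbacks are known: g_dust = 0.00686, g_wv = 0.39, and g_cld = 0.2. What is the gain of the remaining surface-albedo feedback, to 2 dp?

Amplification A = ΔT/ΔT₀ = 4.48/1.3 = 3.446.
Total gain g = 1 − 1/A = 1 − 1/3.446 = 0.7098.
Known gains sum to 0.00686 + 0.39 + 0.2 = 0.59686.
g_alb = 0.7098 − 0.59686 = 0.11.

0.11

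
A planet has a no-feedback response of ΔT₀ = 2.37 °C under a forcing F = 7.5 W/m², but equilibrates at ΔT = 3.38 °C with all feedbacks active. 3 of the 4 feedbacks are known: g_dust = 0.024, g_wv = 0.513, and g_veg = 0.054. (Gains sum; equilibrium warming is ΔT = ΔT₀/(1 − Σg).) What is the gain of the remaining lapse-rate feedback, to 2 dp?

Amplification A = ΔT/ΔT₀ = 3.38/2.37 = 1.426.
Total gain g = 1 − 1/A = 1 − 1/1.426 = 0.2987.
Known gains sum to 0.024 + 0.513 + 0.054 = 0.591.
g_lr = 0.2987 − 0.591 = -0.29.

-0.29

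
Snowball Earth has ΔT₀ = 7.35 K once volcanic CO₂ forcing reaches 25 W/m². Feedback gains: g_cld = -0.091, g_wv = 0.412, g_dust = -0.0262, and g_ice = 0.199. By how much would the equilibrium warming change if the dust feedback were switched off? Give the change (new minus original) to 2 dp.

Original: g = 0.4938, ΔT = 7.35/(1−0.4938) = 14.5200 K.
Without dust: g' = 0.52, ΔT' = 7.35/(1−0.52) = 15.3125 K.
Change = 15.3125 − 14.5200 = 0.79 K.

0.79 K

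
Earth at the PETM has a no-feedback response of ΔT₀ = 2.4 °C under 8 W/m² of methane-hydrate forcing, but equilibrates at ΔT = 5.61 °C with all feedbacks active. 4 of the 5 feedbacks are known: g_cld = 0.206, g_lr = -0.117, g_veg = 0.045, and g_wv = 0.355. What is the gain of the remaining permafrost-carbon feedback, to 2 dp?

Amplification A = ΔT/ΔT₀ = 5.61/2.4 = 2.338.
Total gain g = 1 − 1/A = 1 − 1/2.338 = 0.5723.
Known gains sum to 0.206 − 0.117 + 0.045 + 0.355 = 0.489.
g_pf = 0.5723 − 0.489 = 0.08.

0.08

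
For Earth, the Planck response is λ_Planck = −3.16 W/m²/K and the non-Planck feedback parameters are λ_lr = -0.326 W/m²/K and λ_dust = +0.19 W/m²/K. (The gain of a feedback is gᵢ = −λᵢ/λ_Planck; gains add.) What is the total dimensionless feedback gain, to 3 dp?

-0.043

Convert to gains: g_lr = -0.326/3.16 = -0.1032; g_dust = 0.19/3.16 = 0.06013.
Total gain g = -0.04307.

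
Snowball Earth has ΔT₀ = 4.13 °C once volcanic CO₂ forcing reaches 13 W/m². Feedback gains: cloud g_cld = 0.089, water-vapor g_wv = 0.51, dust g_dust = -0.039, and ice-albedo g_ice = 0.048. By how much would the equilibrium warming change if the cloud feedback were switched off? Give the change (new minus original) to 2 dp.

Original: g = 0.608, ΔT = 4.13/(1−0.608) = 10.5357 °C.
Without cloud: g' = 0.519, ΔT' = 4.13/(1−0.519) = 8.5863 °C.
Change = 8.5863 − 10.5357 = -1.95 °C.

-1.95 °C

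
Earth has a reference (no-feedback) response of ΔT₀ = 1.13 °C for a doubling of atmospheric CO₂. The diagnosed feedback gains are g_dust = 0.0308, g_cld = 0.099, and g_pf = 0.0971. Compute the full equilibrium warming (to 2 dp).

Total gain g = 0.0308 + 0.099 + 0.0971 = 0.2269.
Amplification A = 1/(1 − 0.2269) = 1.293.
ΔT = 1.13 × 1.293 = 1.46 °C.

1.46 °C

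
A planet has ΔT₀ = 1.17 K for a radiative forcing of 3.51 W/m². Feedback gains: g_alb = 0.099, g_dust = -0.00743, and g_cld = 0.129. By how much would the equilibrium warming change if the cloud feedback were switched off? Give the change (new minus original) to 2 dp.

-0.21 K

Original: g = 0.22057, ΔT = 1.17/(1−0.22057) = 1.5011 K.
Without cloud: g' = 0.09157, ΔT' = 1.17/(1−0.09157) = 1.2879 K.
Change = 1.2879 − 1.5011 = -0.21 K.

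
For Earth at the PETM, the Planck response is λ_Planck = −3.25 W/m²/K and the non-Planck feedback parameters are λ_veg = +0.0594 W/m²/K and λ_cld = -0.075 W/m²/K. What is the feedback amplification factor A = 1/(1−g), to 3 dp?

0.995

Convert to gains: g_veg = 0.0594/3.25 = 0.01828; g_cld = -0.075/3.25 = -0.02308.
Total gain g = -0.0048.
A = 1/(1 + 0.0048) = 0.995.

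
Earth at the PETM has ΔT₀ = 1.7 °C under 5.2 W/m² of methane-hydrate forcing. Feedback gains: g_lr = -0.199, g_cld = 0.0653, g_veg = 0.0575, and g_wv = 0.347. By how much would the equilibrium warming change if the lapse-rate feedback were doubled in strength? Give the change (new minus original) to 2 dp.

-0.50 °C

Original: g = 0.2708, ΔT = 1.7/(1−0.2708) = 2.3313 °C.
With doubled lapse-rate: g' = 0.0718, ΔT' = 1.7/(1−0.0718) = 1.8315 °C.
Change = 1.8315 − 2.3313 = -0.50 °C.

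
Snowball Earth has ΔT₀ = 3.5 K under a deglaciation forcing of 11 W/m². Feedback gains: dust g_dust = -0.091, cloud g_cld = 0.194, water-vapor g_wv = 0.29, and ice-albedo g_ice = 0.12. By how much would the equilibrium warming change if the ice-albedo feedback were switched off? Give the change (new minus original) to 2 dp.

-1.42 K

Original: g = 0.513, ΔT = 3.5/(1−0.513) = 7.1869 K.
Without ice-albedo: g' = 0.393, ΔT' = 3.5/(1−0.393) = 5.7661 K.
Change = 5.7661 − 7.1869 = -1.42 K.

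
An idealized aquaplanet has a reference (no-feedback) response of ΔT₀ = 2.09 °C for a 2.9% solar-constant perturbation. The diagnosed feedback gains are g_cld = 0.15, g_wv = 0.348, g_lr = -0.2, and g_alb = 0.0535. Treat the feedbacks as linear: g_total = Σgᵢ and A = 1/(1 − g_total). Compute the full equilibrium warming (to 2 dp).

Total gain g = 0.15 + 0.348 − 0.2 + 0.0535 = 0.3515.
Amplification A = 1/(1 − 0.3515) = 1.542.
ΔT = 2.09 × 1.542 = 3.22 °C.

3.22 °C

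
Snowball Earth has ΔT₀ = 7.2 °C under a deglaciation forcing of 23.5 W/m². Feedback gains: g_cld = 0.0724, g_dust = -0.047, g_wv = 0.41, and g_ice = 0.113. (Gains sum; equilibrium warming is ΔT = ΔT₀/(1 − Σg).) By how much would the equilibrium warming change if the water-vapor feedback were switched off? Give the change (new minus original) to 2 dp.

-7.59 °C

Original: g = 0.5484, ΔT = 7.2/(1−0.5484) = 15.9433 °C.
Without water-vapor: g' = 0.1384, ΔT' = 7.2/(1−0.1384) = 8.3565 °C.
Change = 8.3565 − 15.9433 = -7.59 °C.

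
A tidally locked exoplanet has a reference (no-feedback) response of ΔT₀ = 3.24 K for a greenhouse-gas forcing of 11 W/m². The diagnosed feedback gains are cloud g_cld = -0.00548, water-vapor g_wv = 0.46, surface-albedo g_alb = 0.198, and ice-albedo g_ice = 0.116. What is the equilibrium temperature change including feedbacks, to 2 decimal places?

Total gain g = -0.00548 + 0.46 + 0.198 + 0.116 = 0.76852.
Amplification A = 1/(1 − 0.76852) = 4.32.
ΔT = 3.24 × 4.32 = 14.00 K.

14.00 K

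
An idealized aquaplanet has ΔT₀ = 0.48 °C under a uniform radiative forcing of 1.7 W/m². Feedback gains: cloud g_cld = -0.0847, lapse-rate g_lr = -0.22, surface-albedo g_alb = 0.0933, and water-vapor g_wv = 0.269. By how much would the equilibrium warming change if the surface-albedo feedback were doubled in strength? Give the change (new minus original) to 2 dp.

Original: g = 0.0576, ΔT = 0.48/(1−0.0576) = 0.5093 °C.
With doubled surface-albedo: g' = 0.1509, ΔT' = 0.48/(1−0.1509) = 0.5653 °C.
Change = 0.5653 − 0.5093 = 0.06 °C.

0.06 °C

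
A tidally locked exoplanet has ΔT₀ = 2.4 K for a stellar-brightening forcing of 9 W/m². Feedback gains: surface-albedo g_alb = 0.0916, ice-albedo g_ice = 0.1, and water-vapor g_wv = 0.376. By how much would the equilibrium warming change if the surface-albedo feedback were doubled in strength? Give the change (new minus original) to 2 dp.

1.49 K

Original: g = 0.5676, ΔT = 2.4/(1−0.5676) = 5.5504 K.
With doubled surface-albedo: g' = 0.6592, ΔT' = 2.4/(1−0.6592) = 7.0423 K.
Change = 7.0423 − 5.5504 = 1.49 K.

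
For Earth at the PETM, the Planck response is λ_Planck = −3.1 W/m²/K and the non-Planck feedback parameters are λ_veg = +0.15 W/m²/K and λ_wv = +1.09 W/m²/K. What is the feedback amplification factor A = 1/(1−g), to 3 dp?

Convert to gains: g_veg = 0.15/3.1 = 0.04839; g_wv = 1.09/3.1 = 0.3516.
Total gain g = 0.39999.
A = 1/(1 − 0.39999) = 1.667.

1.667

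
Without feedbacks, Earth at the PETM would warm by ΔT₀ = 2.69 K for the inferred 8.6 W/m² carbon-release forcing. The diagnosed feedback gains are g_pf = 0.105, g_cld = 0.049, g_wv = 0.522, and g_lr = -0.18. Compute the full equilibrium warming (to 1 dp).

Total gain g = 0.105 + 0.049 + 0.522 − 0.18 = 0.496.
Amplification A = 1/(1 − 0.496) = 1.984.
ΔT = 2.69 × 1.984 = 5.3 K.

5.3 K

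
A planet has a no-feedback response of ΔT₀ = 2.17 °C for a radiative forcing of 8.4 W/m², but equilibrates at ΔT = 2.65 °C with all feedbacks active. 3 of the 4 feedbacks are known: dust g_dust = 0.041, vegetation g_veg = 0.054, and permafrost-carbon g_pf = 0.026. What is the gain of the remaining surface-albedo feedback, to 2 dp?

Amplification A = ΔT/ΔT₀ = 2.65/2.17 = 1.221.
Total gain g = 1 − 1/A = 1 − 1/1.221 = 0.181.
Known gains sum to 0.041 + 0.054 + 0.026 = 0.121.
g_alb = 0.181 − 0.121 = 0.06.

0.06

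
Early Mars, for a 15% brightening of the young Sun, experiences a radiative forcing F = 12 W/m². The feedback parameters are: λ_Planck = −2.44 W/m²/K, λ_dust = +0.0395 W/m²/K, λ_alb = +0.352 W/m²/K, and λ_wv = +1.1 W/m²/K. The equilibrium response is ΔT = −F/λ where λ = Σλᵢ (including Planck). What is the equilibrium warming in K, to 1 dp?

12.7 K

Net feedback parameter λ = (−2.44) + (+0.0395) + (+0.352) + (+1.1) = -0.9485 W/m²/K.
ΔT = −F/λ = −12/(-0.9485) = 12.7 K.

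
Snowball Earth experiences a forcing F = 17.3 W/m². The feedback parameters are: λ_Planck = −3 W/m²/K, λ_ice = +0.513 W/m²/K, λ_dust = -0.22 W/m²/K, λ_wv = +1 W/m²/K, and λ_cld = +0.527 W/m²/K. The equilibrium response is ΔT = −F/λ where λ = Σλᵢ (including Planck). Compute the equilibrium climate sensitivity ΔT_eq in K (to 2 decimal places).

Net feedback parameter λ = (−3) + (+0.513) + (-0.22) + (+1) + (+0.527) = -1.18 W/m²/K.
ΔT = −F/λ = −17.3/(-1.18) = 14.66 K.

14.66 K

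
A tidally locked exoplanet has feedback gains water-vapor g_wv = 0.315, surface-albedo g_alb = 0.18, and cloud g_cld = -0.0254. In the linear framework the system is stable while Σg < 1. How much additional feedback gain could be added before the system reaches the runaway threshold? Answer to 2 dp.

Current total gain = 0.315 + 0.18 − 0.0254 = 0.4696.
Margin to runaway = 1 − 0.4696 = 0.53.

0.53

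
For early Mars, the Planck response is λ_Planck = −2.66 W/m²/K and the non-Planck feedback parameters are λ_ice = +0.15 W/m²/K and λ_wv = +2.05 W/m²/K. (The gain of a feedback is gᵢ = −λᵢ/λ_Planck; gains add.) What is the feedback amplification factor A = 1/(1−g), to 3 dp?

5.783

Convert to gains: g_ice = 0.15/2.66 = 0.05639; g_wv = 2.05/2.66 = 0.7707.
Total gain g = 0.82709.
A = 1/(1 − 0.82709) = 5.783.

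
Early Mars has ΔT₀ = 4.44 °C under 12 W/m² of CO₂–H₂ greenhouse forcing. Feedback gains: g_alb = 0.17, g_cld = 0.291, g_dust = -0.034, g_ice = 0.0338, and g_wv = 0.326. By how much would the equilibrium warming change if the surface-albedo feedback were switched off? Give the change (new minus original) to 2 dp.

Original: g = 0.7868, ΔT = 4.44/(1−0.7868) = 20.8255 °C.
Without surface-albedo: g' = 0.6168, ΔT' = 4.44/(1−0.6168) = 11.5866 °C.
Change = 11.5866 − 20.8255 = -9.24 °C.

-9.24 °C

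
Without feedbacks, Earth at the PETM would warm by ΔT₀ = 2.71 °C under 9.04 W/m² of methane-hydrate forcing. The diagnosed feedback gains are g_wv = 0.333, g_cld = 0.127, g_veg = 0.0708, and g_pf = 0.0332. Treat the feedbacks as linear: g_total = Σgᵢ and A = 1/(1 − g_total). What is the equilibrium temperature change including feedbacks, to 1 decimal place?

6.2 °C

Total gain g = 0.333 + 0.127 + 0.0708 + 0.0332 = 0.564.
Amplification A = 1/(1 − 0.564) = 2.294.
ΔT = 2.71 × 2.294 = 6.2 °C.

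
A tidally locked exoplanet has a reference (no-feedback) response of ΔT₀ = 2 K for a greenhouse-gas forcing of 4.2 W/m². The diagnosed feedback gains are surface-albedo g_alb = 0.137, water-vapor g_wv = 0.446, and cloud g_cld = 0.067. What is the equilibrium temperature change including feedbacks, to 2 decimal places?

5.71 K

Total gain g = 0.137 + 0.446 + 0.067 = 0.65.
Amplification A = 1/(1 − 0.65) = 2.857.
ΔT = 2 × 2.857 = 5.71 K.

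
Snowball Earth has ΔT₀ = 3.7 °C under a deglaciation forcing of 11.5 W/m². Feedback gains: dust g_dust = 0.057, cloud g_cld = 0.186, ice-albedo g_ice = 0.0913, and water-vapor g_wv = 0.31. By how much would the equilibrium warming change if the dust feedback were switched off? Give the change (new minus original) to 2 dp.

-1.44 °C

Original: g = 0.6443, ΔT = 3.7/(1−0.6443) = 10.4020 °C.
Without dust: g' = 0.5873, ΔT' = 3.7/(1−0.5873) = 8.9654 °C.
Change = 8.9654 − 10.4020 = -1.44 °C.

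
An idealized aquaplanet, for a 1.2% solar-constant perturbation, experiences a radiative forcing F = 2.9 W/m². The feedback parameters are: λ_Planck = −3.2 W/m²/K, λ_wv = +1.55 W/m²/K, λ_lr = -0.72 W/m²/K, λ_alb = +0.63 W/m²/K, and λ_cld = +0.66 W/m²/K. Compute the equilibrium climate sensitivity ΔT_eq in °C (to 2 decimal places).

Net feedback parameter λ = (−3.2) + (+1.55) + (-0.72) + (+0.63) + (+0.66) = -1.08 W/m²/K.
ΔT = −F/λ = −2.9/(-1.08) = 2.69 °C.

2.69 °C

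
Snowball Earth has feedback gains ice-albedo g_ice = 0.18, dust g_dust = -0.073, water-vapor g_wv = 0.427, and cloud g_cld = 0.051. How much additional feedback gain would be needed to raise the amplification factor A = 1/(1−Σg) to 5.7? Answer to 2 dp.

0.24

Current total gain = 0.585.
Target gain for A = 5.7: g* = 1 − 1/5.7 = 0.8246.
Additional gain needed = 0.8246 − 0.585 = 0.24.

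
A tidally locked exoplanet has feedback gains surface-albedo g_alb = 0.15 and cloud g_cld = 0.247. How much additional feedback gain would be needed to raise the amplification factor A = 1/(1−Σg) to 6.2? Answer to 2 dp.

0.44

Current total gain = 0.397.
Target gain for A = 6.2: g* = 1 − 1/6.2 = 0.8387.
Additional gain needed = 0.8387 − 0.397 = 0.44.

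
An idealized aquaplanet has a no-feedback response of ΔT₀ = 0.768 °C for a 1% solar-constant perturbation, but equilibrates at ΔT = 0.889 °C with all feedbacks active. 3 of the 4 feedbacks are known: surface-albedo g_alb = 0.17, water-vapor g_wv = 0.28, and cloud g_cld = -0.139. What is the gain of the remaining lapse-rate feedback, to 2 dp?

Amplification A = ΔT/ΔT₀ = 0.889/0.768 = 1.158.
Total gain g = 1 − 1/A = 1 − 1/1.158 = 0.1364.
Known gains sum to 0.17 + 0.28 − 0.139 = 0.311.
g_lr = 0.1364 − 0.311 = -0.17.

-0.17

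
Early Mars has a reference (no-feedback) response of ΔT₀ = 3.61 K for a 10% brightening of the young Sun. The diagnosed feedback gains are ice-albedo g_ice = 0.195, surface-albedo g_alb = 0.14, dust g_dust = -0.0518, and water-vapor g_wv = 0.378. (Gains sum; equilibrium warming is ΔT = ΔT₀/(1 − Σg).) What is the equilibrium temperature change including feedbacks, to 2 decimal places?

10.66 K

Total gain g = 0.195 + 0.14 − 0.0518 + 0.378 = 0.6612.
Amplification A = 1/(1 − 0.6612) = 2.952.
ΔT = 3.61 × 2.952 = 10.66 K.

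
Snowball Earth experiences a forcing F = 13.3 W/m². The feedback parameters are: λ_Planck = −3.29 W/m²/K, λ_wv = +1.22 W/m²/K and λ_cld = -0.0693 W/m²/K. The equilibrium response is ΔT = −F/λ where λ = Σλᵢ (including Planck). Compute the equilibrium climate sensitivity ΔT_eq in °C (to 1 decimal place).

Net feedback parameter λ = (−3.29) + (+1.22) + (-0.0693) = -2.1393 W/m²/K.
ΔT = −F/λ = −13.3/(-2.1393) = 6.2 °C.

6.2 °C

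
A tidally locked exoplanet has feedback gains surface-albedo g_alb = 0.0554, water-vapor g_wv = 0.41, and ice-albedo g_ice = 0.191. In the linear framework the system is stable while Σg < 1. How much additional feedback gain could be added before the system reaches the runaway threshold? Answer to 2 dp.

0.34

Current total gain = 0.0554 + 0.41 + 0.191 = 0.6564.
Margin to runaway = 1 − 0.6564 = 0.34.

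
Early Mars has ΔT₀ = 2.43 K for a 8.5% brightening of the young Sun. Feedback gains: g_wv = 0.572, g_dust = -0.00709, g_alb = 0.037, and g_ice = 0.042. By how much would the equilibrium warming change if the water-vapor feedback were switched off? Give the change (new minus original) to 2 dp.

-4.21 K

Original: g = 0.64391, ΔT = 2.43/(1−0.64391) = 6.8241 K.
Without water-vapor: g' = 0.07191, ΔT' = 2.43/(1−0.07191) = 2.6183 K.
Change = 2.6183 − 6.8241 = -4.21 K.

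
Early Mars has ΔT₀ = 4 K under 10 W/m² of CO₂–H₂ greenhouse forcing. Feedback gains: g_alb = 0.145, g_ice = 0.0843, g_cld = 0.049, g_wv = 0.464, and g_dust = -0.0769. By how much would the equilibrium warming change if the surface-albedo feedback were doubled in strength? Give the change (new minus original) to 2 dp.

Original: g = 0.6654, ΔT = 4/(1−0.6654) = 11.9546 K.
With doubled surface-albedo: g' = 0.8104, ΔT' = 4/(1−0.8104) = 21.0970 K.
Change = 21.0970 − 11.9546 = 9.14 K.

9.14 K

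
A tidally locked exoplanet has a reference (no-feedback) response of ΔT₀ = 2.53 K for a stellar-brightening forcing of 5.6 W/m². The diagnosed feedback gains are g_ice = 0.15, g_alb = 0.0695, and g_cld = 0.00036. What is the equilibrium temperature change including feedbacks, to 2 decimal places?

3.24 K

Total gain g = 0.15 + 0.0695 + 0.00036 = 0.21986.
Amplification A = 1/(1 − 0.21986) = 1.282.
ΔT = 2.53 × 1.282 = 3.24 K.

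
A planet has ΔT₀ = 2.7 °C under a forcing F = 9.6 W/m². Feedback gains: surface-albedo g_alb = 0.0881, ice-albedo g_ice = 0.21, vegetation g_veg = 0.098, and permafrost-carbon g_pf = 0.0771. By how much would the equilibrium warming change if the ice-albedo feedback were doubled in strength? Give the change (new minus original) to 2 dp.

3.40 °C

Original: g = 0.4732, ΔT = 2.7/(1−0.4732) = 5.1253 °C.
With doubled ice-albedo: g' = 0.6832, ΔT' = 2.7/(1−0.6832) = 8.5227 °C.
Change = 8.5227 − 5.1253 = 3.40 °C.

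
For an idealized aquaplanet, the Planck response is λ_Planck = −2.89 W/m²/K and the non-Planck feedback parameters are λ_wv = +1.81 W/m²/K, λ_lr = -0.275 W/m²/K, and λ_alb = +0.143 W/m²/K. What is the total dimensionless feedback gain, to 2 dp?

Convert to gains: g_wv = 1.81/2.89 = 0.6263; g_lr = -0.275/2.89 = -0.09516; g_alb = 0.143/2.89 = 0.04948.
Total gain g = 0.58062.

0.58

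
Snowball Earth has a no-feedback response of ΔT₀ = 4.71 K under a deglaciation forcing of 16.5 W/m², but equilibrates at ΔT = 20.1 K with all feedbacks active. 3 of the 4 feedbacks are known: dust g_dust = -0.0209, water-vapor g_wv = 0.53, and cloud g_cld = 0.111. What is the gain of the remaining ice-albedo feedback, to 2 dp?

0.15

Amplification A = ΔT/ΔT₀ = 20.1/4.71 = 4.268.
Total gain g = 1 − 1/A = 1 − 1/4.268 = 0.7657.
Known gains sum to -0.0209 + 0.53 + 0.111 = 0.6201.
g_ice = 0.7657 − 0.6201 = 0.15.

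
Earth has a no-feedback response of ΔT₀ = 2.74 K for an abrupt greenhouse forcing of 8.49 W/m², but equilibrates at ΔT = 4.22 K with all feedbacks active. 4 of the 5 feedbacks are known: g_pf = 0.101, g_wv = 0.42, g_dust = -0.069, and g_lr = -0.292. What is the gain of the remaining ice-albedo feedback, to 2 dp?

Amplification A = ΔT/ΔT₀ = 4.22/2.74 = 1.54.
Total gain g = 1 − 1/A = 1 − 1/1.54 = 0.3506.
Known gains sum to 0.101 + 0.42 − 0.069 − 0.292 = 0.16.
g_ice = 0.3506 − 0.16 = 0.19.

0.19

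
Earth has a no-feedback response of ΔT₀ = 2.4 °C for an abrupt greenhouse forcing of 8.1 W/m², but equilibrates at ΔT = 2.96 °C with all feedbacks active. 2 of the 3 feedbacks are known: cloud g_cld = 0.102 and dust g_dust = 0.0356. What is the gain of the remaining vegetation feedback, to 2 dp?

0.05

Amplification A = ΔT/ΔT₀ = 2.96/2.4 = 1.233.
Total gain g = 1 − 1/A = 1 − 1/1.233 = 0.189.
Known gains sum to 0.102 + 0.0356 = 0.1376.
g_veg = 0.189 − 0.1376 = 0.05.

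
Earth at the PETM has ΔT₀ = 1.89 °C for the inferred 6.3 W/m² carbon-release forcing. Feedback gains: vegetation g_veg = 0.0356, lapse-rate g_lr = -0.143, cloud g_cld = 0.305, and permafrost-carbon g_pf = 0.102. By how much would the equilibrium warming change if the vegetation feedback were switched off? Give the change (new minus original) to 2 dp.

Original: g = 0.2996, ΔT = 1.89/(1−0.2996) = 2.6985 °C.
Without vegetation: g' = 0.264, ΔT' = 1.89/(1−0.264) = 2.5679 °C.
Change = 2.5679 − 2.6985 = -0.13 °C.

-0.13 °C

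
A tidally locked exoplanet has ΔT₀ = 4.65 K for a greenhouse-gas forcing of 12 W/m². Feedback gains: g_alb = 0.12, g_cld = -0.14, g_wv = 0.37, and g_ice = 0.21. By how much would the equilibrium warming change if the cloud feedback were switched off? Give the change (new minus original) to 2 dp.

Original: g = 0.56, ΔT = 4.65/(1−0.56) = 10.5682 K.
Without cloud: g' = 0.7, ΔT' = 4.65/(1−0.7) = 15.5000 K.
Change = 15.5000 − 10.5682 = 4.93 K.

4.93 K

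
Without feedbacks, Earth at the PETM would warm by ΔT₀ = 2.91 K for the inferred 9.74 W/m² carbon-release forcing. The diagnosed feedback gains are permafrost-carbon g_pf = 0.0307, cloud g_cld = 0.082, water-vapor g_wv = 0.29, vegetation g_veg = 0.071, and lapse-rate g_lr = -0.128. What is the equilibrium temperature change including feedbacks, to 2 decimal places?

Total gain g = 0.0307 + 0.082 + 0.29 + 0.071 − 0.128 = 0.3457.
Amplification A = 1/(1 − 0.3457) = 1.528.
ΔT = 2.91 × 1.528 = 4.45 K.

4.45 K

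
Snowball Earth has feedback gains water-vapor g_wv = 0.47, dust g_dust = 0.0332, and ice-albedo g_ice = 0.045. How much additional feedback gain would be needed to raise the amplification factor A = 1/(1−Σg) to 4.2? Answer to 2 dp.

0.21

Current total gain = 0.5482.
Target gain for A = 4.2: g* = 1 − 1/4.2 = 0.7619.
Additional gain needed = 0.7619 − 0.5482 = 0.21.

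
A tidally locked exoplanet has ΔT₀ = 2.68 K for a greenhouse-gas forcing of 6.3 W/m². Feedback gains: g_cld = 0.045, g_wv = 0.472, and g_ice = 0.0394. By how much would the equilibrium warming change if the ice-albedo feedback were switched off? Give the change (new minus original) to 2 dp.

Original: g = 0.5564, ΔT = 2.68/(1−0.5564) = 6.0415 K.
Without ice-albedo: g' = 0.517, ΔT' = 2.68/(1−0.517) = 5.5487 K.
Change = 5.5487 − 6.0415 = -0.49 K.

-0.49 K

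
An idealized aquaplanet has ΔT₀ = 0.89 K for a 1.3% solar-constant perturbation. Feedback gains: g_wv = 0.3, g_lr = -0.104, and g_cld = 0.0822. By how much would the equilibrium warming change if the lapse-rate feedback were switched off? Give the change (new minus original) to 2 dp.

0.21 K

Original: g = 0.2782, ΔT = 0.89/(1−0.2782) = 1.2330 K.
Without lapse-rate: g' = 0.3822, ΔT' = 0.89/(1−0.3822) = 1.4406 K.
Change = 1.4406 − 1.2330 = 0.21 K.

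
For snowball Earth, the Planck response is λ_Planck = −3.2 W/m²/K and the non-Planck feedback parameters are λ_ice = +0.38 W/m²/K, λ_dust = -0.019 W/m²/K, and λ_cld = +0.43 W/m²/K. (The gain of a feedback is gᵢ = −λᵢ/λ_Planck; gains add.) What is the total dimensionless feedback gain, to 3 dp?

Convert to gains: g_ice = 0.38/3.2 = 0.1187; g_dust = -0.019/3.2 = -0.005937; g_cld = 0.43/3.2 = 0.1344.
Total gain g = 0.247163.

0.247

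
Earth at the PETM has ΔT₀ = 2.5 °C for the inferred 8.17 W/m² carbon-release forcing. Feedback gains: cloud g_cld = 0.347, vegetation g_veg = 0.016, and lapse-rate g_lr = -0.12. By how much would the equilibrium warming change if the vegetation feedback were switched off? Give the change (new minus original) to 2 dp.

Original: g = 0.243, ΔT = 2.5/(1−0.243) = 3.3025 °C.
Without vegetation: g' = 0.227, ΔT' = 2.5/(1−0.227) = 3.2342 °C.
Change = 3.2342 − 3.3025 = -0.07 °C.

-0.07 °C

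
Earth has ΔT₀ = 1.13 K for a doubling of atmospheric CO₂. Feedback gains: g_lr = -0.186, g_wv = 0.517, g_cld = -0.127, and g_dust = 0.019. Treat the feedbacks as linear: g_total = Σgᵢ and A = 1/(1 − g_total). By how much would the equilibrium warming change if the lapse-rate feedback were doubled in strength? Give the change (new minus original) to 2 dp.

-0.28 K

Original: g = 0.223, ΔT = 1.13/(1−0.223) = 1.4543 K.
With doubled lapse-rate: g' = 0.037, ΔT' = 1.13/(1−0.037) = 1.1734 K.
Change = 1.1734 − 1.4543 = -0.28 K.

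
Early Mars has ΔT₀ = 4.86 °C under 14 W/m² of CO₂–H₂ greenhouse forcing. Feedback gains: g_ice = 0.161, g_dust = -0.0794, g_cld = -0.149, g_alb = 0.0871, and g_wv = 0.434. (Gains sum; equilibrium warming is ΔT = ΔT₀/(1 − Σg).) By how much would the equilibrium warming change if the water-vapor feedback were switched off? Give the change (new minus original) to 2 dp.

Original: g = 0.4537, ΔT = 4.86/(1−0.4537) = 8.8962 °C.
Without water-vapor: g' = 0.0197, ΔT' = 4.86/(1−0.0197) = 4.9577 °C.
Change = 4.9577 − 8.8962 = -3.94 °C.

-3.94 °C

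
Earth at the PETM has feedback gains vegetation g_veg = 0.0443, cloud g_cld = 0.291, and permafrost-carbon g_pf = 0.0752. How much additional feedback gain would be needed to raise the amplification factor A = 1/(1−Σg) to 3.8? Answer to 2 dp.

Current total gain = 0.4105.
Target gain for A = 3.8: g* = 1 − 1/3.8 = 0.7368.
Additional gain needed = 0.7368 − 0.4105 = 0.33.

0.33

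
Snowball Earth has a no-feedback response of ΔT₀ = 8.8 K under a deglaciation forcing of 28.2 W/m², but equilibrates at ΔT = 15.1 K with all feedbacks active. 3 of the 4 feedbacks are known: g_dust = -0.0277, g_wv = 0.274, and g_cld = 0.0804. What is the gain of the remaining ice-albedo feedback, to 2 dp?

0.09

Amplification A = ΔT/ΔT₀ = 15.1/8.8 = 1.716.
Total gain g = 1 − 1/A = 1 − 1/1.716 = 0.4172.
Known gains sum to -0.0277 + 0.274 + 0.0804 = 0.3267.
g_ice = 0.4172 − 0.3267 = 0.09.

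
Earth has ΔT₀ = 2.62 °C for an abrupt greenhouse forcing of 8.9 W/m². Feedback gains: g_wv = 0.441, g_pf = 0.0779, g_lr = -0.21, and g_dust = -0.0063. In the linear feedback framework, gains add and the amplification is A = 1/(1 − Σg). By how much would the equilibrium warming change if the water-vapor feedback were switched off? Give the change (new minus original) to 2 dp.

Original: g = 0.3026, ΔT = 2.62/(1−0.3026) = 3.7568 °C.
Without water-vapor: g' = -0.1384, ΔT' = 2.62/(1+0.1384) = 2.3015 °C.
Change = 2.3015 − 3.7568 = -1.46 °C.

-1.46 °C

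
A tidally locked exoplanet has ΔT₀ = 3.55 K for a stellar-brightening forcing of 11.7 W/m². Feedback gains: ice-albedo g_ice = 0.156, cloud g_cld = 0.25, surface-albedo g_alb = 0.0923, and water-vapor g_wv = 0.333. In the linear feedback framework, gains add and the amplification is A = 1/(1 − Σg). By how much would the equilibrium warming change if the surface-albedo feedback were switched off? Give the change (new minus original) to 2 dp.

-7.44 K

Original: g = 0.8313, ΔT = 3.55/(1−0.8313) = 21.0433 K.
Without surface-albedo: g' = 0.739, ΔT' = 3.55/(1−0.739) = 13.6015 K.
Change = 13.6015 − 21.0433 = -7.44 K.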